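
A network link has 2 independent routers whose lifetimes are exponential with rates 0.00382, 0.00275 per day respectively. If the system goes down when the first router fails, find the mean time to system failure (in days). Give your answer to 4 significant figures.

152.2

The time to first failure is exponential with rate Σλ = 0.00382 + 0.00275 = 0.00657.
E[min] = 1/Σλ = 1/0.00657 = 152.207 days.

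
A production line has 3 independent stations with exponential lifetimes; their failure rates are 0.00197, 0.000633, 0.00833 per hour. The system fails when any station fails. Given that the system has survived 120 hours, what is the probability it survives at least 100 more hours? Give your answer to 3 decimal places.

0.335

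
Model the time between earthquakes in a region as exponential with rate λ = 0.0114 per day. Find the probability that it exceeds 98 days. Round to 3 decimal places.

P(X > 98) = e^(−λ·98) = e^(−1.1172) ≈ 0.327.

0.327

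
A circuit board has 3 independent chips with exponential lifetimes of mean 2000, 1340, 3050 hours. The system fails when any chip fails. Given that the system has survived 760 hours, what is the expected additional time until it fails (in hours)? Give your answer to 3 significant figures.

First-failure rate Σλ = 1/2000 + 1/1340 + 1/3050 = 0.00157414.
By memorylessness the expected residual is 1/Σλ = 635.269 hours, regardless of the 760 already elapsed.

635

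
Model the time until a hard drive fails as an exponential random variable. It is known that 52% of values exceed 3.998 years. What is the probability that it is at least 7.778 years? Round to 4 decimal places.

0.2802

e^(−λ·3.998) = 0.52 ⇒ λ = −ln(0.52)/3.998 = 0.163563.
P(X > 7.778) = e^(−0.163563·7.778) = e^(−1.2722) ≈ 0.2802.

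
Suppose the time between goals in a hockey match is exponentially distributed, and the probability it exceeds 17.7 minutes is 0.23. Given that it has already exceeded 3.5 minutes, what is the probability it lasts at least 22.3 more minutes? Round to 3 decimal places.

0.157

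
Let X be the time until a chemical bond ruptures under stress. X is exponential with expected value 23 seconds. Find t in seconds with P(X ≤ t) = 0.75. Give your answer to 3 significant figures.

The rate is λ = 1/23 = 0.0434783 per second.
Set 1 − e^(−λt) = 0.75, so t = −ln(0.25)/λ = 1.3863/0.0434783 ≈ 31.8848 seconds.

31.9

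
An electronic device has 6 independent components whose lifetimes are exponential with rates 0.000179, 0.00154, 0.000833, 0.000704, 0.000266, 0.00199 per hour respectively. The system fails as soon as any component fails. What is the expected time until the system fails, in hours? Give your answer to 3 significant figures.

181

The time to first failure is exponential with rate Σλ = 0.000179 + 0.00154 + 0.000833 + 0.000704 + 0.000266 + 0.00199 = 0.005512.
E[min] = 1/Σλ = 1/0.005512 = 181.422 hours.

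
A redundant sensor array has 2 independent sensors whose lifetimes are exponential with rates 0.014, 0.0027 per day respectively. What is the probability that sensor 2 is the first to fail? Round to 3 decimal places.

The time to first failure is exponential with rate Σλ = 0.014 + 0.0027 = 0.0167.
P(sensor 2 first) = λ_2/Σλ = 0.0027/0.0167 ≈ 0.162.

0.162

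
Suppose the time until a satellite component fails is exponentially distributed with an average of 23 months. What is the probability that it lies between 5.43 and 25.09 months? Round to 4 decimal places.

0.4538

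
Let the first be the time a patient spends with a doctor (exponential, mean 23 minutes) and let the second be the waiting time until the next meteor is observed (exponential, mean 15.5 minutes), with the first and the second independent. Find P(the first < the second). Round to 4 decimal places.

λ_1 = 1/23 = 0.0434783, λ_2 = 1/15.5 = 0.0645161.
For independent exponentials, P(the first < the second) = λ_1/(λ_1+λ_2) = 0.0434783/0.107994 ≈ 0.4026.

0.4026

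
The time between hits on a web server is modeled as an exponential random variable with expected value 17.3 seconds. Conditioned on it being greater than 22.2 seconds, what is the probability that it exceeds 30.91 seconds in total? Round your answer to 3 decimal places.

The rate is λ = 1/17.3 = 0.0578035 per second.
P(X > s+t | X > s) = e^(−λ(s+t))/e^(−λs) = e^(−λt), independent of s = 22.2.
P(X > 8.71) = e^(−0.50347) ≈ 0.604.

0.604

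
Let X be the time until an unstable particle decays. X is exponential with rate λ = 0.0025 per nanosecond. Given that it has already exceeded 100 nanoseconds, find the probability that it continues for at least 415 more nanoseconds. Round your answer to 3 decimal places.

The exponential is memoryless, so the remaining time is again Exp(λ): the condition X > 100 is irrelevant.
P(X > 415) = e^(−1.0375) ≈ 0.354.

0.354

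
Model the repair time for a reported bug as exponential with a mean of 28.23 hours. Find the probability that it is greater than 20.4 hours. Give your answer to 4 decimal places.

0.4855

The rate is λ = 1/28.23 = 0.0354233 per hour.
P(X > 20.4) = e^(−λ·20.4) = e^(−0.72264) ≈ 0.4855.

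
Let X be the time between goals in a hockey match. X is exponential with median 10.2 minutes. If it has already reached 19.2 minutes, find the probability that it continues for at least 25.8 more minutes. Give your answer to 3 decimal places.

0.173

For an exponential, median = ln(2)/λ, so λ = ln 2 / 10.2 = 0.0679556 per minute.
The exponential is memoryless, so the remaining time is again Exp(λ): the condition X > 19.2 is irrelevant.
P(X > 25.8) = e^(−1.7533) ≈ 0.173.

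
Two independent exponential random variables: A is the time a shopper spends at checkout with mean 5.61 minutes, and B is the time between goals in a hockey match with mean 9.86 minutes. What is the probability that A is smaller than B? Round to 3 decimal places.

0.637

λ_1 = 1/5.61 = 0.178253, λ_2 = 1/9.86 = 0.10142.
For independent exponentials, P(A < B) = λ_1/(λ_1+λ_2) = 0.178253/0.279673 ≈ 0.637.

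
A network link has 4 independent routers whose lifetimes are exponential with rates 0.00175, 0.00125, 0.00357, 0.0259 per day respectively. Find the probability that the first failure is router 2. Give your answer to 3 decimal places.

0.038

The time to first failure is exponential with rate Σλ = 0.00175 + 0.00125 + 0.00357 + 0.0259 = 0.03247.
P(router 2 first) = λ_2/Σλ = 0.00125/0.03247 ≈ 0.038.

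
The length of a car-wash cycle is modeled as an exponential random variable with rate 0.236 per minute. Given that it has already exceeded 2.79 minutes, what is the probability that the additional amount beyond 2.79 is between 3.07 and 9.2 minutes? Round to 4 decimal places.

Memoryless: the residual past 2.79 is again Exp(λ).
P(3.07 < residual < 9.2) = e^(−λ·3.07) − e^(−λ·9.2) = 0.48456 − 0.11404 ≈ 0.3705.

0.3705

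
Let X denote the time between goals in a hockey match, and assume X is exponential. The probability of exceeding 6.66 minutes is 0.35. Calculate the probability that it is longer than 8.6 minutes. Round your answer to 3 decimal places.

0.258

e^(−λ·6.66) = 0.35 ⇒ λ = −ln(0.35)/6.66 = 0.157631.
P(X > 8.6) = e^(−0.157631·8.6) = e^(−1.3556) ≈ 0.258.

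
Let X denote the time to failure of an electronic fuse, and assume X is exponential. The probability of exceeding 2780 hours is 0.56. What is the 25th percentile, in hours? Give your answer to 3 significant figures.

e^(−λ·2780) = 0.56 ⇒ λ = −ln(0.56)/2780 = 0.000208568.
25th percentile: 1 − e^(−λt) = 0.25, t = −ln(0.75)/λ = 1379.32 hours.

1380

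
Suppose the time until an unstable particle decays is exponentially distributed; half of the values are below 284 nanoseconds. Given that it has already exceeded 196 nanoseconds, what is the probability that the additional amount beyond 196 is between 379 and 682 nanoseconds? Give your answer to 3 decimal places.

0.207

For an exponential, median = ln(2)/λ, so λ = ln 2 / 284 = 0.00244066 per nanosecond.
Memoryless: the residual past 196 is again Exp(λ).
P(379 < residual < 682) = e^(−λ·379) − e^(−λ·682) = 0.39653 − 0.18928 ≈ 0.207.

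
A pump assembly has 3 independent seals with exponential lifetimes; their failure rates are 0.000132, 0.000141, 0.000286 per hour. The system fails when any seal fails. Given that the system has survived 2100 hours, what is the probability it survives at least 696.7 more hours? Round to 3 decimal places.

Time to first failure ~ Exp(Σλ) with Σλ = 0.000559.
By memorylessness, P(T > 2100+696.7 | T > 2100) = P(T > 696.7) = e^(−0.000559·696.7) ≈ 0.677.

0.677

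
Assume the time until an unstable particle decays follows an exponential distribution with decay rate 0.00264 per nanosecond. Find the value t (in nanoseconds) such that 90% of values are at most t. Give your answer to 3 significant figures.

872

Set 1 − e^(−λt) = 0.9, so t = −ln(0.1)/λ = 2.3026/0.00264 ≈ 872.191 nanoseconds.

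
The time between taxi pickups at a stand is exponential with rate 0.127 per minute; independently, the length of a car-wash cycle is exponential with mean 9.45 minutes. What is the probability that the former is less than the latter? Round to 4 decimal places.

λ_1 = 0.127, λ_2 = 1/9.45 = 0.10582.
For independent exponentials, P(the former < the latter) = λ_1/(λ_1+λ_2) = 0.127/0.23282 ≈ 0.5455.

0.5455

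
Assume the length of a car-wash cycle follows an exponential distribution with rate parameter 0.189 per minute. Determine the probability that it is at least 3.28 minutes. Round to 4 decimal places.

0.5380

P(X > 3.28) = e^(−λ·3.28) = e^(−0.61992) ≈ 0.5380.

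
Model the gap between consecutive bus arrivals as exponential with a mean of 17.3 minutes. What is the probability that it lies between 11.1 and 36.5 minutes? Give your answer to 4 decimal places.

The rate is λ = 1/17.3 = 0.0578035 per minute.
P(11.1 < X < 36.5) = e^(−λ·11.1) − e^(−λ·36.5) = 0.52644 − 0.12126 ≈ 0.4052.

0.4052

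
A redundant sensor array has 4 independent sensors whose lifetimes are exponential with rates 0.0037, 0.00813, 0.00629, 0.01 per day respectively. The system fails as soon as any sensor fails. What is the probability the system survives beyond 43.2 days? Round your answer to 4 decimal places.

0.2968

The time to first failure is exponential with rate Σλ = 0.0037 + 0.00813 + 0.00629 + 0.01 = 0.02812.
P(min > 43.2) = e^(−0.02812·43.2) = e^(−1.2148) ≈ 0.2968.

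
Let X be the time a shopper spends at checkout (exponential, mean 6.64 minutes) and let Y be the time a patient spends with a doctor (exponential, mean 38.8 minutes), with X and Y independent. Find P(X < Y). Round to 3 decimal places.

0.854

λ_1 = 1/6.64 = 0.150602, λ_2 = 1/38.8 = 0.0257732.
For independent exponentials, P(X < Y) = λ_1/(λ_1+λ_2) = 0.150602/0.176376 ≈ 0.854.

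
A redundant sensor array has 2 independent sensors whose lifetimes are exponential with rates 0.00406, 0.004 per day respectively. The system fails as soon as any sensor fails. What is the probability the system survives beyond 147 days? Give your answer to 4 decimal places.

The time to first failure is exponential with rate Σλ = 0.00406 + 0.004 = 0.00806.
P(min > 147) = e^(−0.00806·147) = e^(−1.1848) ≈ 0.3058.

0.3058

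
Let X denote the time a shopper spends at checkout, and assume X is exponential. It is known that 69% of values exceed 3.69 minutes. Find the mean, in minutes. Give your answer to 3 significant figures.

e^(−λ·3.69) = 0.69 ⇒ λ = −ln(0.69)/3.69 = 0.100559.
Mean = 1/λ = 9.94438 minutes.

9.94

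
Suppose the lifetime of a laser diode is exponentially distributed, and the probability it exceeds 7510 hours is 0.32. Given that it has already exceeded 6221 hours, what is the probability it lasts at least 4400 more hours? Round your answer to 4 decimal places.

0.5129

From e^(−λ·7510) = 0.32, λ = −ln(0.32)/7510 = 0.000151722.
Memoryless: P(X > 6221+4400 | X > 6221) = P(X > 4400) = e^(−0.000151722·4400) ≈ 0.5129.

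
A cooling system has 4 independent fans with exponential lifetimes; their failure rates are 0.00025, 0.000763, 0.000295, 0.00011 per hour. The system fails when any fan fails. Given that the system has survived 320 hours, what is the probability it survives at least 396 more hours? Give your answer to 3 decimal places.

0.570

Time to first failure ~ Exp(Σλ) with Σλ = 0.001418.
By memorylessness, P(T > 320+396 | T > 320) = P(T > 396) = e^(−0.001418·396) ≈ 0.570.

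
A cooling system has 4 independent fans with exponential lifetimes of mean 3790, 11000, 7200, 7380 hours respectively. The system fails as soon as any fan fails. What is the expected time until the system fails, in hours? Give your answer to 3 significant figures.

1590

The first failure time is exponential with rate Σλ_i = 1/3790 + 1/11000 + 1/7200 + 1/7380 = 0.000629152 per hour.
E[min] = 1/Σλ = 1/0.000629152 = 1589.44 hours.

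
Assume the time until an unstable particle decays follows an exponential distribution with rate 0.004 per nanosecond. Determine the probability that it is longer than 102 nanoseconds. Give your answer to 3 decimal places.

0.665

P(X > 102) = e^(−λ·102) = e^(−0.408) ≈ 0.665.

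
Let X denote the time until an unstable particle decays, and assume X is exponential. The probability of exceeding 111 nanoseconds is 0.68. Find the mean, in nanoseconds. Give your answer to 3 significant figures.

288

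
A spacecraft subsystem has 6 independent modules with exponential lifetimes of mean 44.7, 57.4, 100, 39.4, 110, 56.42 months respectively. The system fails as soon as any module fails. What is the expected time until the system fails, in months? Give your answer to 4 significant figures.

The first failure time is exponential with rate Σλ_i = 1/44.7 + 1/57.4 + 1/100 + 1/39.4 + 1/110 + 1/56.42 = 0.101989 per month.
E[min] = 1/Σλ = 1/0.101989 = 9.805 months.

9.805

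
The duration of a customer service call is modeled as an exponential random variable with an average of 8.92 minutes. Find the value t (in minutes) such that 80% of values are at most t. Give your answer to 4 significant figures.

The rate is λ = 1/8.92 = 0.112108 per minute.
Set 1 − e^(−λt) = 0.8, so t = −ln(0.2)/λ = 1.6094/0.112108 ≈ 14.3562 minutes.

14.36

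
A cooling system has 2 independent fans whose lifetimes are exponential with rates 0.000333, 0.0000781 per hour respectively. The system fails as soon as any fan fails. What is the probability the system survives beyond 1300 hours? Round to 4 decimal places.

The time to first failure is exponential with rate Σλ = 0.000333 + 0.0000781 = 0.0004111.
P(min > 1300) = e^(−0.0004111·1300) = e^(−0.53443) ≈ 0.5860.

0.5860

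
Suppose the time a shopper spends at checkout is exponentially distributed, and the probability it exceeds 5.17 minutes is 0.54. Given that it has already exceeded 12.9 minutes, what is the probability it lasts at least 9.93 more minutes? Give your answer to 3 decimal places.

From e^(−λ·5.17) = 0.54, λ = −ln(0.54)/5.17 = 0.119185.
Memoryless: P(X > 12.9+9.93 | X > 12.9) = P(X > 9.93) = e^(−0.119185·9.93) ≈ 0.306.

0.306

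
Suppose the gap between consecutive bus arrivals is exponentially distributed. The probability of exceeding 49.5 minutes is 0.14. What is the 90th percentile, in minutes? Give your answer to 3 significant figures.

58.0

e^(−λ·49.5) = 0.14 ⇒ λ = −ln(0.14)/49.5 = 0.0397195.
90th percentile: 1 − e^(−λt) = 0.9, t = −ln(0.1)/λ = 57.9712 minutes.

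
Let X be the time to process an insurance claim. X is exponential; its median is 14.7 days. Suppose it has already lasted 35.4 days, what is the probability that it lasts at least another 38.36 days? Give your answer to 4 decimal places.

For an exponential, median = ln(2)/λ, so λ = ln 2 / 14.7 = 0.0471529 per day.
The exponential is memoryless, so the remaining time is again Exp(λ): the condition X > 35.4 is irrelevant.
P(X > 38.36) = e^(−1.8088) ≈ 0.1639.

0.1639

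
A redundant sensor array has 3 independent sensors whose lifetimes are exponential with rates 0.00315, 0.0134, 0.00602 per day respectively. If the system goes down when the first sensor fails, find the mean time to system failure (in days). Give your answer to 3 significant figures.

The time to first failure is exponential with rate Σλ = 0.00315 + 0.0134 + 0.00602 = 0.02257.
E[min] = 1/Σλ = 1/0.02257 = 44.3066 days.

44.3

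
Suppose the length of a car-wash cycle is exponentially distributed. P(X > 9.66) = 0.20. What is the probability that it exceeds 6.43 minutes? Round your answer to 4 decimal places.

0.3426

e^(−λ·9.66) = 0.20 ⇒ λ = −ln(0.20)/9.66 = 0.166608.
P(X > 6.43) = e^(−0.166608·6.43) = e^(−1.0713) ≈ 0.3426.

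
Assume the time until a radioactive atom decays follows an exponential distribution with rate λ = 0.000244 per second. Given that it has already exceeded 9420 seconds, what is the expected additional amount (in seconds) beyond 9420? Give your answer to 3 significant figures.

By memorylessness, the remaining amount past any threshold is again Exp(λ) with mean 1/λ = 4098.36 seconds.

4100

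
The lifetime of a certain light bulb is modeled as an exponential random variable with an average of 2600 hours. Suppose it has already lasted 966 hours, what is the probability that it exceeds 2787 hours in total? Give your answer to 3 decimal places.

0.496

The rate is λ = 1/2600 = 0.000384615 per hour.
By the memoryless property, P(X > 966+1821 | X > 966) = P(X > 1821).
P(X > 1821) = e^(−0.70038) ≈ 0.496.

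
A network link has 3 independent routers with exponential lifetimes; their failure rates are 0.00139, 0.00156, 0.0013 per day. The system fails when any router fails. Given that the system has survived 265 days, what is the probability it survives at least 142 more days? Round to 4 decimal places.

0.5469

Time to first failure ~ Exp(Σλ) with Σλ = 0.00425.
By memorylessness, P(T > 265+142 | T > 265) = P(T > 142) = e^(−0.00425·142) ≈ 0.5469.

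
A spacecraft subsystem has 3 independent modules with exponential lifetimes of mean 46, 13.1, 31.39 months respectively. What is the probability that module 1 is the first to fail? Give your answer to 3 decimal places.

0.167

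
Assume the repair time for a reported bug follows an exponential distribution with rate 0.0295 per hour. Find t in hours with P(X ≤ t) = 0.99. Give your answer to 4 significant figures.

156.1

Set 1 − e^(−λt) = 0.99, so t = −ln(0.01)/λ = 4.6052/0.0295 ≈ 156.107 hours.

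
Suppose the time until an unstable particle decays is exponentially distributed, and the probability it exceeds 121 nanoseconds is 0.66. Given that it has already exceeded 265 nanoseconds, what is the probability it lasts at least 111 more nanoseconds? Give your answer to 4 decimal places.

From e^(−λ·121) = 0.66, λ = −ln(0.66)/121 = 0.00343401.
Memoryless: P(X > 265+111 | X > 265) = P(X > 111) = e^(−0.00343401·111) ≈ 0.6831.

0.6831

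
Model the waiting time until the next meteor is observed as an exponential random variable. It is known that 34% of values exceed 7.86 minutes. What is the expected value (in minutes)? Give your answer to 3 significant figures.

7.29

e^(−λ·7.86) = 0.34 ⇒ λ = −ln(0.34)/7.86 = 0.137253.
Mean = 1/λ = 7.28581 minutes.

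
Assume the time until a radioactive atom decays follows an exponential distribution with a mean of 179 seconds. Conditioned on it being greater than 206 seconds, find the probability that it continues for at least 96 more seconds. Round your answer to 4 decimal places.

The rate is λ = 1/179 = 0.00558659 per second.
P(X > s+t | X > s) = e^(−λ(s+t))/e^(−λs) = e^(−λt), independent of s = 206.
P(X > 96) = e^(−0.53631) ≈ 0.5849.

0.5849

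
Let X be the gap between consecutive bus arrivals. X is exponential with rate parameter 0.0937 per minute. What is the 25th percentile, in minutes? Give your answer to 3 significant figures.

Set 1 − e^(−λt) = 0.25, so t = −ln(0.75)/λ = 0.28768/0.0937 ≈ 3.07025 minutes.

3.07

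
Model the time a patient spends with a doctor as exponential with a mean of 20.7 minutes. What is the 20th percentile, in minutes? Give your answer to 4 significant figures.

The rate is λ = 1/20.7 = 0.0483092 per minute.
Set 1 − e^(−λt) = 0.2, so t = −ln(0.8)/λ = 0.22314/0.0483092 ≈ 4.61907 minutes.

4.619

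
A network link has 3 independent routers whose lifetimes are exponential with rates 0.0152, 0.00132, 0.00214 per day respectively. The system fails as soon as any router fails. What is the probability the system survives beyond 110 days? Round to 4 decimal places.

0.1284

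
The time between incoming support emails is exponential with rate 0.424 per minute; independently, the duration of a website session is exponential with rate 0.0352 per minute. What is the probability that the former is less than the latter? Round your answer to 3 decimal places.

0.923

λ_1 = 0.424, λ_2 = 0.0352.
For independent exponentials, P(the former < the latter) = λ_1/(λ_1+λ_2) = 0.424/0.4592 ≈ 0.923.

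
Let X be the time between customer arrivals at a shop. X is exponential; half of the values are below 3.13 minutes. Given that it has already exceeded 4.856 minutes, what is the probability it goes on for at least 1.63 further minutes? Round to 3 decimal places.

0.697

For an exponential, median = ln(2)/λ, so λ = ln 2 / 3.13 = 0.221453 per minute.
The exponential is memoryless, so the remaining time is again Exp(λ): the condition X > 4.856 is irrelevant.
P(X > 1.63) = e^(−0.36097) ≈ 0.697.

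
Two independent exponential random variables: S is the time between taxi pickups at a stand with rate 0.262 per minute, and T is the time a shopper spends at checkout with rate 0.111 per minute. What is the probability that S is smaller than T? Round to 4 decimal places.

0.7024

λ_1 = 0.262, λ_2 = 0.111.
For independent exponentials, P(S < T) = λ_1/(λ_1+λ_2) = 0.262/0.373 ≈ 0.7024.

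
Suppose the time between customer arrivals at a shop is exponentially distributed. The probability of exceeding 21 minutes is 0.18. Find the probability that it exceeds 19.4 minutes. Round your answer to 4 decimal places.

0.2051

e^(−λ·21) = 0.18 ⇒ λ = −ln(0.18)/21 = 0.0816571.
P(X > 19.4) = e^(−0.0816571·19.4) = e^(−1.5841) ≈ 0.2051.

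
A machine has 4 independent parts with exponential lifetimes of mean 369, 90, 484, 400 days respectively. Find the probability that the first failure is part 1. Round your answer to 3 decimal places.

0.147

Rates: λ_i = 1/mean_i → 0.00271003, 0.0111111, 0.00206612, 0.0025; Σλ = 0.0183873.
P(part 1 first) = λ_1/Σλ = 0.00271003/0.0183873 ≈ 0.147.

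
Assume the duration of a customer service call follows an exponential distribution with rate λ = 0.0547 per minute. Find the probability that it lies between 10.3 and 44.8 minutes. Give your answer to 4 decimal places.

P(10.3 < X < 44.8) = e^(−λ·10.3) − e^(−λ·44.8) = 0.56926 − 0.08625 ≈ 0.4830.

0.4830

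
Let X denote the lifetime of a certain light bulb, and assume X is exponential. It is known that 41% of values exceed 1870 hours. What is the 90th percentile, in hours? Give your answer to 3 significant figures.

4830

e^(−λ·1870) = 0.41 ⇒ λ = −ln(0.41)/1870 = 0.00047679.
90th percentile: 1 − e^(−λt) = 0.9, t = −ln(0.1)/λ = 4829.34 hours.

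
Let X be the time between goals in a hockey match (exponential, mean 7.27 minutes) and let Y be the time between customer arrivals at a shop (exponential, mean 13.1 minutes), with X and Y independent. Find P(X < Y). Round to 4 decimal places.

0.6431

λ_1 = 1/7.27 = 0.137552, λ_2 = 1/13.1 = 0.0763359.
For independent exponentials, P(X < Y) = λ_1/(λ_1+λ_2) = 0.137552/0.213887 ≈ 0.6431.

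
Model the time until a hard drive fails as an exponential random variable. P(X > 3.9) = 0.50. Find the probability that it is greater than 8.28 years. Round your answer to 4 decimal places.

e^(−λ·3.9) = 0.50 ⇒ λ = −ln(0.50)/3.9 = 0.17773.
P(X > 8.28) = e^(−0.17773·8.28) = e^(−1.4716) ≈ 0.2296.

0.2296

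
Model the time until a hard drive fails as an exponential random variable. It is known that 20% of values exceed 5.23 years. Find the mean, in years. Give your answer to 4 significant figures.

3.250

e^(−λ·5.23) = 0.20 ⇒ λ = −ln(0.20)/5.23 = 0.307732.
Mean = 1/λ = 3.24958 years.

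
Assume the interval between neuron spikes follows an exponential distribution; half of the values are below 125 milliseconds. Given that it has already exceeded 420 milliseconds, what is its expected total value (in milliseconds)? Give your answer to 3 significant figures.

For an exponential, median = ln(2)/λ, so λ = ln 2 / 125 = 0.00554518 per millisecond.
By memorylessness, E[X | X > 420] = 420 + 1/λ = 420 + 180.337 = 600.337 milliseconds.

600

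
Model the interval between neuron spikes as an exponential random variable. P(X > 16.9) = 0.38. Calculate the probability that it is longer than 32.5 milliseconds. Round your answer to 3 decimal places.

e^(−λ·16.9) = 0.38 ⇒ λ = −ln(0.38)/16.9 = 0.0572535.
P(X > 32.5) = e^(−0.0572535·32.5) = e^(−1.8607) ≈ 0.156.

0.156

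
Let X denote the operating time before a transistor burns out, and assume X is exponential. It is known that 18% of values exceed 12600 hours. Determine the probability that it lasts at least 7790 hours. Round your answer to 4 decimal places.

e^(−λ·12600) = 0.18 ⇒ λ = −ln(0.18)/12600 = 0.000136095.
P(X > 7790) = e^(−0.000136095·7790) = e^(−1.0602) ≈ 0.3464.

0.3464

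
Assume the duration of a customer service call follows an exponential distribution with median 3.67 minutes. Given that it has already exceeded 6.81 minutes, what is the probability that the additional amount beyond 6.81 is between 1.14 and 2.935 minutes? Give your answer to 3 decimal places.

0.232

For an exponential, median = ln(2)/λ, so λ = ln 2 / 3.67 = 0.188868 per minute.
Memoryless: the residual past 6.81 is again Exp(λ).
P(1.14 < residual < 2.935) = e^(−λ·1.14) − e^(−λ·2.935) = 0.80629 − 0.57446 ≈ 0.232.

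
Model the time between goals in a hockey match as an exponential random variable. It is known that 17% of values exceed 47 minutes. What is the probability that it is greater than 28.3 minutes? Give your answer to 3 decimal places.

0.344

e^(−λ·47) = 0.17 ⇒ λ = −ln(0.17)/47 = 0.0377012.
P(X > 28.3) = e^(−0.0377012·28.3) = e^(−1.0669) ≈ 0.344.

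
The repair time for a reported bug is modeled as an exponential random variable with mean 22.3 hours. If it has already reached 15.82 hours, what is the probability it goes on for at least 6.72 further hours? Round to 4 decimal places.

0.7398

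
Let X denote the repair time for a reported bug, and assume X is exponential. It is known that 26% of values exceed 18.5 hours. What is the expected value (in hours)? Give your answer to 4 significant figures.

e^(−λ·18.5) = 0.26 ⇒ λ = −ln(0.26)/18.5 = 0.0728148.
Mean = 1/λ = 13.7335 hours.

13.73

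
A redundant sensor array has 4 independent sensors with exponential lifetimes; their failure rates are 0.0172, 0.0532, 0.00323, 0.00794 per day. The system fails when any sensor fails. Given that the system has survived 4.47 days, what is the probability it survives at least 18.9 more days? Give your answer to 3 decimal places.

Time to first failure ~ Exp(Σλ) with Σλ = 0.08157.
By memorylessness, P(T > 4.47+18.9 | T > 4.47) = P(T > 18.9) = e^(−0.08157·18.9) ≈ 0.214.

0.214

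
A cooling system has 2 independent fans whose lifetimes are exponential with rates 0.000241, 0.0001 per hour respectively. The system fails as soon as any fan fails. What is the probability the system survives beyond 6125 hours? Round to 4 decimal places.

0.1239

The time to first failure is exponential with rate Σλ = 0.000241 + 0.0001 = 0.000341.
P(min > 6125) = e^(−0.000341·6125) = e^(−2.0886) ≈ 0.1239.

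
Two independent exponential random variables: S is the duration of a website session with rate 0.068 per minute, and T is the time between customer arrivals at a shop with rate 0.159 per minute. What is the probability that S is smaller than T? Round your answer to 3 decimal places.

λ_1 = 0.068, λ_2 = 0.159.
For independent exponentials, P(S < T) = λ_1/(λ_1+λ_2) = 0.068/0.227 ≈ 0.300.

0.300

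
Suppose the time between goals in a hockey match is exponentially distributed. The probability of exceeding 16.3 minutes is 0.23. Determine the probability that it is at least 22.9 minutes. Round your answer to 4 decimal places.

0.1268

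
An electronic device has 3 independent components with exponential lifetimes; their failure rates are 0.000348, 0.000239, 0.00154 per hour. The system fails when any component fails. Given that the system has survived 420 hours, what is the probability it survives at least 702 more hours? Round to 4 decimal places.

0.2247

Time to first failure ~ Exp(Σλ) with Σλ = 0.002127.
By memorylessness, P(T > 420+702 | T > 420) = P(T > 702) = e^(−0.002127·702) ≈ 0.2247.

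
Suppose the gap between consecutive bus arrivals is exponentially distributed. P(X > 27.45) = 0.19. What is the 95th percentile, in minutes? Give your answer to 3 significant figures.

e^(−λ·27.45) = 0.19 ⇒ λ = −ln(0.19)/27.45 = 0.0605002.
95th percentile: 1 − e^(−λt) = 0.95, t = −ln(0.05)/λ = 49.5161 minutes.

49.5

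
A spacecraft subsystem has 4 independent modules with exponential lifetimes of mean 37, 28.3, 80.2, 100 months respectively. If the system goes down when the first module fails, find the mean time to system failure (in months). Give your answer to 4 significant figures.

The first failure time is exponential with rate Σλ_i = 1/37 + 1/28.3 + 1/80.2 + 1/100 = 0.0848315 per month.
E[min] = 1/Σλ = 1/0.0848315 = 11.7881 months.

11.79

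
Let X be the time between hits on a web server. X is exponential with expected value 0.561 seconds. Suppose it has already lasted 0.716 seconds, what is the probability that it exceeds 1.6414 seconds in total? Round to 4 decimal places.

The rate is λ = 1/0.561 = 1.78253 per second.
By the memoryless property, P(X > 0.716+0.9254 | X > 0.716) = P(X > 0.9254).
P(X > 0.9254) = e^(−1.6496) ≈ 0.1921.

0.1921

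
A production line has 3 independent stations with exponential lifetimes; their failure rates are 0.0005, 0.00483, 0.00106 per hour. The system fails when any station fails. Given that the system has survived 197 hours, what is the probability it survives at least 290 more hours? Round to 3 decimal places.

0.157

Time to first failure ~ Exp(Σλ) with Σλ = 0.00639.
By memorylessness, P(T > 197+290 | T > 197) = P(T > 290) = e^(−0.00639·290) ≈ 0.157.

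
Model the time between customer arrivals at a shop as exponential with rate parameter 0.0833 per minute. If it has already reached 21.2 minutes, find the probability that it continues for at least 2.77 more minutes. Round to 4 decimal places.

By the memoryless property, P(X > 21.2+2.77 | X > 21.2) = P(X > 2.77).
P(X > 2.77) = e^(−0.23074) ≈ 0.7939.

0.7939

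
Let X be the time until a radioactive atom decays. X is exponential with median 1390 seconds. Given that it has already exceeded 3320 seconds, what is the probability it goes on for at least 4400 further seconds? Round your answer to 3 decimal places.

0.111

For an exponential, median = ln(2)/λ, so λ = ln 2 / 1390 = 0.000498667 per second.
By the memoryless property, P(X > 3320+4400 | X > 3320) = P(X > 4400).
P(X > 4400) = e^(−2.1941) ≈ 0.111.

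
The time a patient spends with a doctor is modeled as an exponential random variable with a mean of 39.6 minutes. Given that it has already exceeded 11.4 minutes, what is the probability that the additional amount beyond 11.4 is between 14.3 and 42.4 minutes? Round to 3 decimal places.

The rate is λ = 1/39.6 = 0.0252525 per minute.
Memoryless: the residual past 11.4 is again Exp(λ).
P(14.3 < residual < 42.4) = e^(−λ·14.3) − e^(−λ·42.4) = 0.69690 − 0.34277 ≈ 0.354.

0.354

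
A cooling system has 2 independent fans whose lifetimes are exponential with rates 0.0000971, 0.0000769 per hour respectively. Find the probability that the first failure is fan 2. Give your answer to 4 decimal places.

0.4420

The time to first failure is exponential with rate Σλ = 0.0000971 + 0.0000769 = 0.000174.
P(fan 2 first) = λ_2/Σλ = 0.0000769/0.000174 ≈ 0.4420.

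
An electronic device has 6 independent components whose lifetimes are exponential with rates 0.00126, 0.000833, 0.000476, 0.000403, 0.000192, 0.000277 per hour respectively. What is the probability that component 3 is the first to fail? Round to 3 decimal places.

0.138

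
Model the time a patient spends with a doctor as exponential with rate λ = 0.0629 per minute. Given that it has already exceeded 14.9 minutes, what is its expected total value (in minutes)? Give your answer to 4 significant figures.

By memorylessness, E[X | X > 14.9] = 14.9 + 1/λ = 14.9 + 15.8983 = 30.7983 minutes.

30.80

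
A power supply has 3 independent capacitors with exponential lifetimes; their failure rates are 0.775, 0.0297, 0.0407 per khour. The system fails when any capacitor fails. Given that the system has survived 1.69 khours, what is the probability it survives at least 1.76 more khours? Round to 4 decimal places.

0.2258

Time to first failure ~ Exp(Σλ) with Σλ = 0.8454.
By memorylessness, P(T > 1.69+1.76 | T > 1.69) = P(T > 1.76) = e^(−0.8454·1.76) ≈ 0.2258.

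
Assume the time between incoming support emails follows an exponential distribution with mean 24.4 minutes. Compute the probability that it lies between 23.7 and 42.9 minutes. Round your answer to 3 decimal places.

The rate is λ = 1/24.4 = 0.0409836 per minute.
P(23.7 < X < 42.9) = e^(−λ·23.7) − e^(−λ·42.9) = 0.37859 − 0.17236 ≈ 0.206.

0.206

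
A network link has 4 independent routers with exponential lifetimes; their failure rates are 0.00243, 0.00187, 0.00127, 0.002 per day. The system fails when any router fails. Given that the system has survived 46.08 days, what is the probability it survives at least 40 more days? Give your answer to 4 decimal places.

Time to first failure ~ Exp(Σλ) with Σλ = 0.00757.
By memorylessness, P(T > 46.08+40 | T > 46.08) = P(T > 40) = e^(−0.00757·40) ≈ 0.7387.

0.7387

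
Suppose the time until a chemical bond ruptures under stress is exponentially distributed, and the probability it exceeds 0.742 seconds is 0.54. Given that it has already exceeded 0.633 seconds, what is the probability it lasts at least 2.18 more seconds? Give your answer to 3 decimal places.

0.164

From e^(−λ·0.742) = 0.54, λ = −ln(0.54)/0.742 = 0.83044.
Memoryless: P(X > 0.633+2.18 | X > 0.633) = P(X > 2.18) = e^(−0.83044·2.18) ≈ 0.164.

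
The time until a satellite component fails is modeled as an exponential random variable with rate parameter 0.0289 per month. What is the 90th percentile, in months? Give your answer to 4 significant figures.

Set 1 − e^(−λt) = 0.9, so t = −ln(0.1)/λ = 2.3026/0.0289 ≈ 79.6742 months.

79.67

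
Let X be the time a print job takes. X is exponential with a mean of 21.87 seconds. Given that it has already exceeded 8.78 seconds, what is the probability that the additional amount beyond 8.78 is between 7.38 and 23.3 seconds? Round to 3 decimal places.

0.369

The rate is λ = 1/21.87 = 0.0457247 per second.
Memoryless: the residual past 8.78 is again Exp(λ).
P(7.38 < residual < 23.3) = e^(−λ·7.38) − e^(−λ·23.3) = 0.71359 − 0.34459 ≈ 0.369.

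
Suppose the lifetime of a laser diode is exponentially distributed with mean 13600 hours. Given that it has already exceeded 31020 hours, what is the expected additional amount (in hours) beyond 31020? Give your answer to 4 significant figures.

13600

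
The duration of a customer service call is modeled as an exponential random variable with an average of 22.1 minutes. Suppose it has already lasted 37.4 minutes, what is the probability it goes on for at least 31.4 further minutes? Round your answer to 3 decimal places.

0.242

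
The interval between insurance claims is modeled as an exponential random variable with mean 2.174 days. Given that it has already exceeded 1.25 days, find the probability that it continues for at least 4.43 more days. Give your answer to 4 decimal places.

The rate is λ = 1/2.174 = 0.459982 per day.
P(X > s+t | X > s) = e^(−λ(s+t))/e^(−λs) = e^(−λt), independent of s = 1.25.
P(X > 4.43) = e^(−2.0377) ≈ 0.1303.

0.1303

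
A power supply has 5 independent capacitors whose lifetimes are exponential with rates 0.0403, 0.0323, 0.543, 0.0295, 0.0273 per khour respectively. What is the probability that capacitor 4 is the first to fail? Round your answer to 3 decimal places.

The time to first failure is exponential with rate Σλ = 0.0403 + 0.0323 + 0.543 + 0.0295 + 0.0273 = 0.6724.
P(capacitor 4 first) = λ_4/Σλ = 0.0295/0.6724 ≈ 0.044.

0.044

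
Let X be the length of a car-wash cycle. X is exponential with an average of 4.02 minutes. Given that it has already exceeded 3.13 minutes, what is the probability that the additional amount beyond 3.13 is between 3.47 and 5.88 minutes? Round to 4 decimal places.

0.1902

The rate is λ = 1/4.02 = 0.248756 per minute.
Memoryless: the residual past 3.13 is again Exp(λ).
P(3.47 < residual < 5.88) = e^(−λ·3.47) − e^(−λ·5.88) = 0.42182 − 0.23161 ≈ 0.1902.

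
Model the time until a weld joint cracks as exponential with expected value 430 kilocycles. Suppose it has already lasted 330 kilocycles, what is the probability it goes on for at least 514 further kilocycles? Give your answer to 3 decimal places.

0.303

The rate is λ = 1/430 = 0.00232558 per kilocycle.
P(X > s+t | X > s) = e^(−λ(s+t))/e^(−λs) = e^(−λt), independent of s = 330.
P(X > 514) = e^(−1.1953) ≈ 0.303.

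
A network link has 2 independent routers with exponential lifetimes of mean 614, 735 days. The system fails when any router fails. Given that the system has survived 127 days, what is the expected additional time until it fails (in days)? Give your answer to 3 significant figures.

First-failure rate Σλ = 1/614 + 1/735 = 0.00298921.
By memorylessness the expected residual is 1/Σλ = 334.537 days, regardless of the 127 already elapsed.

335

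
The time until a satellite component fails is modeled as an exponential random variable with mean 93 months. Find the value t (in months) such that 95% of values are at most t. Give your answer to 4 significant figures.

The rate is λ = 1/93 = 0.0107527 per month.
Set 1 − e^(−λt) = 0.95, so t = −ln(0.05)/λ = 2.9957/0.0107527 ≈ 278.603 months.

278.6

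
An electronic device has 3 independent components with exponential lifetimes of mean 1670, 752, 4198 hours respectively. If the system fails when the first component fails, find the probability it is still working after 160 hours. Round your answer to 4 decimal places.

0.7070

The first failure time is exponential with rate Σλ_i = 1/1670 + 1/752 + 1/4198 = 0.0021668 per hour.
P(min > 160) = e^(−0.0021668·160) = e^(−0.34669) ≈ 0.7070.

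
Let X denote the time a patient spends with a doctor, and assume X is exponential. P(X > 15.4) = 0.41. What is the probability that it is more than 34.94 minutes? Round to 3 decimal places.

0.132

e^(−λ·15.4) = 0.41 ⇒ λ = −ln(0.41)/15.4 = 0.057896.
P(X > 34.94) = e^(−0.057896·34.94) = e^(−2.0229) ≈ 0.132.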